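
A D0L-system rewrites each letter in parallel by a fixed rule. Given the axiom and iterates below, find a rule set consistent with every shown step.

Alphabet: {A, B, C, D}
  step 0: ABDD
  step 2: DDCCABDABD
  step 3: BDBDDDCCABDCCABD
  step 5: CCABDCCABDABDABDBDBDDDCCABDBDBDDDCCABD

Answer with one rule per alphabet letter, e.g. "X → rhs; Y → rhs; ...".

A->CC, B->A, C->D, D->BD

  step 2 ⇒ step 3: DDCCABDABD ⇒ BD·BD·D·D·CC·A·BD·CC·A·BD
    A ↦ CC
    B ↦ A
    C ↦ D
    D ↦ BD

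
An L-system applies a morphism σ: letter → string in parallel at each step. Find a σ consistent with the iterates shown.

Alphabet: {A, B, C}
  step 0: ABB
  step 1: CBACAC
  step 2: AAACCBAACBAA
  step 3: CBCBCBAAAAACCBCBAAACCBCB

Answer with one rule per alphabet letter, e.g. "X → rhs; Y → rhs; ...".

  step 2 ⇒ step 3: AAACCBAACBAA ⇒ CB·CB·CB·AA·AA·AC·CB·CB·AA·AC·CB·CB
    A ↦ CB
    B ↦ AC
    C ↦ AA

A->CB, B->AC, C->AA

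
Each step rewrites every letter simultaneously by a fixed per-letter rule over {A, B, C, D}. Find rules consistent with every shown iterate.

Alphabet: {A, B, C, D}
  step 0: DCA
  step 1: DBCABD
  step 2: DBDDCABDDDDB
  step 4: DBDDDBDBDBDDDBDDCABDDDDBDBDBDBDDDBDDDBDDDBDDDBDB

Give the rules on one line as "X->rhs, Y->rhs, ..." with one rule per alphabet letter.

A->BD, B->DD, C->CA, D->DB

  step 1 ⇒ step 2: DBCABD ⇒ DB·DD·CA·BD·DD·DB
    A ↦ BD
    B ↦ DD
    C ↦ CA
    D ↦ DB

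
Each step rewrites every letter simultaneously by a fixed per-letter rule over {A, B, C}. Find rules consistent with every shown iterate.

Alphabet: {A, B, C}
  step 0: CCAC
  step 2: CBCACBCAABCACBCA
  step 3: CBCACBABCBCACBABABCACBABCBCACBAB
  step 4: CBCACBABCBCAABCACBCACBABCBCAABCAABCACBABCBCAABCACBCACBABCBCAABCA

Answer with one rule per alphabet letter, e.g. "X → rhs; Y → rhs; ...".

  step 3 ⇒ step 4: CBCACBABCBCACBABABCACBABCBCACBAB ⇒ CB·CA·CB·AB·CB·CA·AB·CA·CB·CA·CB·AB·CB·CA·AB·CA·AB·CA·CB·AB·CB·CA·AB·CA·CB·CA·CB·AB·CB·CA·AB·CA
    A ↦ AB
    B ↦ CA
    C ↦ CB

A->AB, B->CA, C->CB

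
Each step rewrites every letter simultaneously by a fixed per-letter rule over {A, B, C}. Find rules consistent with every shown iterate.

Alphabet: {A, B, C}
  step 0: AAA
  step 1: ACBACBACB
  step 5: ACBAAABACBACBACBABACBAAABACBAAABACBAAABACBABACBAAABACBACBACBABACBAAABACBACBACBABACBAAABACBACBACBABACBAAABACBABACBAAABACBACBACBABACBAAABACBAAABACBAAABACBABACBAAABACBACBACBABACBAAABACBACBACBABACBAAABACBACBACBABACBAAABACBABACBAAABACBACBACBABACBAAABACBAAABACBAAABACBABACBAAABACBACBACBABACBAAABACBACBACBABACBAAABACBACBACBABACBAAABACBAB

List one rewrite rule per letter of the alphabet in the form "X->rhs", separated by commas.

A->ACB, B->AB, C->AA

  step 0 ⇒ step 1: AAA ⇒ ACB·ACB·ACB
    A ↦ ACB
    B ↦ AB  (constrained at step 1)
    C ↦ AA  (constrained at step 1)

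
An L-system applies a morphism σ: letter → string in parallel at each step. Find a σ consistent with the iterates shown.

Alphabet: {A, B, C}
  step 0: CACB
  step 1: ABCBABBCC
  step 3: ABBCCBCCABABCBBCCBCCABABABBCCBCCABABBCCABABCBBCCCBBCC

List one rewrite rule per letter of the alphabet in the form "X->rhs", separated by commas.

  step 0 ⇒ step 1: CACB ⇒ AB·CB·AB·BCC
    A ↦ CB
    B ↦ BCC
    C ↦ AB

A->CB, B->BCC, C->AB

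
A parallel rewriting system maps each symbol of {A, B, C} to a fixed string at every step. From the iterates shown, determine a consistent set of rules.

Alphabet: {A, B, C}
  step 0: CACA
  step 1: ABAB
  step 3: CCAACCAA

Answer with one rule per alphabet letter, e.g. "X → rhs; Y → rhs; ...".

  step 0 ⇒ step 1: CACA ⇒ A·B·A·B
    A ↦ B
    C ↦ A
    B ↦ CC  (constrained at step 1)

A->B, B->CC, C->A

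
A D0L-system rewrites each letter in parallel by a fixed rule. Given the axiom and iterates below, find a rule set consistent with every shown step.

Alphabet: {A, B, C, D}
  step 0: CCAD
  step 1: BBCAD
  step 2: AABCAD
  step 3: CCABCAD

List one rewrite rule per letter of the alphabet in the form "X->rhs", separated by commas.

  step 2 ⇒ step 3: AABCAD ⇒ C·C·A·B·C·AD
    A ↦ C
    B ↦ A
    C ↦ B
    D ↦ AD

A->C, B->A, C->B, D->AD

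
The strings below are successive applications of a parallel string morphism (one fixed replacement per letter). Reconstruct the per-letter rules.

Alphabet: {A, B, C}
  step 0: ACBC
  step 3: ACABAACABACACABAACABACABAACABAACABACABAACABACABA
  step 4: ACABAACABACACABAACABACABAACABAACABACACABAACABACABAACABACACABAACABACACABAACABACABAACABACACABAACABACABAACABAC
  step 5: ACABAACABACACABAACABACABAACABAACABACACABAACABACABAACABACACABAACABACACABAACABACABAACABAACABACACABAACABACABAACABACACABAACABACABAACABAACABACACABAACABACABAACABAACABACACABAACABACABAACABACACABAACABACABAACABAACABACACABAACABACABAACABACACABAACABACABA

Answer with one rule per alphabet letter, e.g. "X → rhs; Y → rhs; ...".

  step 4 ⇒ step 5: ACABAACABACACABAACABACABAACABAACABACACABAACABACABAACABACACABAACABACACABAACABACABAACABACACABAACABACABAACABAC ⇒ AC·ABA·AC·AB·AC·AC·ABA·AC·AB·AC·ABA·AC·ABA·AC·AB·AC·AC·ABA·AC·AB·AC·ABA·AC·AB·AC·AC·ABA·AC·AB·AC·AC·ABA·AC·AB·AC·ABA·AC·ABA·AC·AB·AC·AC·ABA·AC·AB·AC·ABA·AC·AB·AC·AC·ABA·AC·AB·AC·ABA·AC·ABA·AC·AB·AC·AC·ABA·AC·AB·AC·ABA·AC·ABA·AC·AB·AC·AC·ABA·AC·AB·AC·ABA·AC·AB·AC·AC·ABA·AC·AB·AC·ABA·AC·ABA·AC·AB·AC·AC·ABA·AC·AB·AC·ABA·AC·AB·AC·AC·ABA·AC·AB·AC·ABA
    A ↦ AC
    B ↦ AB
    C ↦ ABA

A->AC, B->AB, C->ABA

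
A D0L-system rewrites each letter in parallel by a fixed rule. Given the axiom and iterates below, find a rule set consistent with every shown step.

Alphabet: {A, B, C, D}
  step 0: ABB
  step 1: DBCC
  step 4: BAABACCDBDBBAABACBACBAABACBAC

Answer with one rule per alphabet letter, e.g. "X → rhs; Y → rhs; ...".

A->DB, B->C, C->BAA, D->BA

  step 0 ⇒ step 1: ABB ⇒ DB·C·C
    A ↦ DB
    B ↦ C
    C ↦ BAA  (constrained at step 1)
    D ↦ BA  (constrained at step 1)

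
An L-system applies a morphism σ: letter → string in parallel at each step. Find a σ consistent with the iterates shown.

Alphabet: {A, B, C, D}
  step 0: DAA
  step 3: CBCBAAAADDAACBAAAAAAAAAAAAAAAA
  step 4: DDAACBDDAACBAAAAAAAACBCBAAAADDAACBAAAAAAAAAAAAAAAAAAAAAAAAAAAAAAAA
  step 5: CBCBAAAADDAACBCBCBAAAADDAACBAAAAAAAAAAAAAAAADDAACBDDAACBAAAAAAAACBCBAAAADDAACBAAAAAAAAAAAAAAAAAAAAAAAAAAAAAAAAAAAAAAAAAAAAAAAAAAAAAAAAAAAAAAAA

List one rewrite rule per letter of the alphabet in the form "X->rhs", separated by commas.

  step 4 ⇒ step 5: DDAACBDDAACBAAAAAAAACBCBAAAADDAACBAAAAAAAAAAAAAAAAAAAAAAAAAAAAAAAA ⇒ CB·CB·AA·AA·DDA·ACB·CB·CB·AA·AA·DDA·ACB·AA·AA·AA·AA·AA·AA·AA·AA·DDA·ACB·DDA·ACB·AA·AA·AA·AA·CB·CB·AA·AA·DDA·ACB·AA·AA·AA·AA·AA·AA·AA·AA·AA·AA·AA·AA·AA·AA·AA·AA·AA·AA·AA·AA·AA·AA·AA·AA·AA·AA·AA·AA·AA·AA·AA·AA
    A ↦ AA
    B ↦ ACB
    C ↦ DDA
    D ↦ CB

A->AA, B->ACB, C->DDA, D->CB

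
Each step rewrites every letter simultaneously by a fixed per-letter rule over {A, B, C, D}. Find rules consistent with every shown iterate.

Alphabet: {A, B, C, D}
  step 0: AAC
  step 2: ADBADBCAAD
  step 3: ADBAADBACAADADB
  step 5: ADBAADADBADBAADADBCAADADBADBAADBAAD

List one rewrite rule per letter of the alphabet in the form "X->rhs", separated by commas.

A->AD, B->A, C->CA, D->B

  step 2 ⇒ step 3: ADBADBCAAD ⇒ AD·B·A·AD·B·A·CA·AD·AD·B
    A ↦ AD
    B ↦ A
    C ↦ CA
    D ↦ B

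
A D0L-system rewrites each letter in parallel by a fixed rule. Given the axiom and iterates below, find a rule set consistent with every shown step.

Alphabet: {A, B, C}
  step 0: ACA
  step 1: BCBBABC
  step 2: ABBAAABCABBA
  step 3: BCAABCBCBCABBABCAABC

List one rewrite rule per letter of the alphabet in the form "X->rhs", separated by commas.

A->BC, B->A, C->BBA

  step 2 ⇒ step 3: ABBAAABCABBA ⇒ BC·A·A·BC·BC·BC·A·BBA·BC·A·A·BC
    A ↦ BC
    B ↦ A
    C ↦ BBA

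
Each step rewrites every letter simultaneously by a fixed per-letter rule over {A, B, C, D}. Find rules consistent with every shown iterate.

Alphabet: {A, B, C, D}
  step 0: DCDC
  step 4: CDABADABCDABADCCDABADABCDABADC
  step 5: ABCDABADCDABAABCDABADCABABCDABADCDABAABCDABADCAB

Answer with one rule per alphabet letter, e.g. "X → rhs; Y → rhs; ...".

  step 4 ⇒ step 5: CDABADABCDABADCCDABADABCDABADC ⇒ AB·C·D·ABA·D·C·D·ABA·AB·C·D·ABA·D·C·AB·AB·C·D·ABA·D·C·D·ABA·AB·C·D·ABA·D·C·AB
    A ↦ D
    B ↦ ABA
    C ↦ AB
    D ↦ C

A->D, B->ABA, C->AB, D->C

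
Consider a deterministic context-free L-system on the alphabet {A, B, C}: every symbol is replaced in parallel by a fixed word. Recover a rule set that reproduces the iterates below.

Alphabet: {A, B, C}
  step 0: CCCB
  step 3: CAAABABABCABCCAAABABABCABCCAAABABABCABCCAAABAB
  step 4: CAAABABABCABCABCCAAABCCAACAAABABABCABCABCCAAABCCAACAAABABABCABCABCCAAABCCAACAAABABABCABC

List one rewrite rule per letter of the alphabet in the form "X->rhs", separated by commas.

A->AB, B->C, C->CAA

  step 3 ⇒ step 4: CAAABABABCABCCAAABABABCABCCAAABABABCABCCAAABAB ⇒ CAA·AB·AB·AB·C·AB·C·AB·C·CAA·AB·C·CAA·CAA·AB·AB·AB·C·AB·C·AB·C·CAA·AB·C·CAA·CAA·AB·AB·AB·C·AB·C·AB·C·CAA·AB·C·CAA·CAA·AB·AB·AB·C·AB·C
    A ↦ AB
    B ↦ C
    C ↦ CAA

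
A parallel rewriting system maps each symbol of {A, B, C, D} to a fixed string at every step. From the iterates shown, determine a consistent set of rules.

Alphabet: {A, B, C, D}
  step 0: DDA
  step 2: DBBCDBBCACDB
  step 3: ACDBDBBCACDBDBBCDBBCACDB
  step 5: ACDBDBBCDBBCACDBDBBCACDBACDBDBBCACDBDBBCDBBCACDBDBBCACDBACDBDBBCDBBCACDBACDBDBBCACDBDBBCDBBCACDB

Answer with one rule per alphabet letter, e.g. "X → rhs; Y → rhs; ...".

A->DB, B->DB, C->BC, D->AC

  step 2 ⇒ step 3: DBBCDBBCACDB ⇒ AC·DB·DB·BC·AC·DB·DB·BC·DB·BC·AC·DB
    A ↦ DB
    B ↦ DB
    C ↦ BC
    D ↦ AC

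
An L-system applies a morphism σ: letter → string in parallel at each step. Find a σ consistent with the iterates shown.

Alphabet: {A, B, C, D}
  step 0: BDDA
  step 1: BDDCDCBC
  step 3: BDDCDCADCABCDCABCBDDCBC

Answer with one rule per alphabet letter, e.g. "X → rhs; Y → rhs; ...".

  step 0 ⇒ step 1: BDDA ⇒ BD·DC·DC·BC
    A ↦ BC
    B ↦ BD
    D ↦ DC
    C ↦ A  (constrained at step 1)

A->BC, B->BD, C->A, D->DC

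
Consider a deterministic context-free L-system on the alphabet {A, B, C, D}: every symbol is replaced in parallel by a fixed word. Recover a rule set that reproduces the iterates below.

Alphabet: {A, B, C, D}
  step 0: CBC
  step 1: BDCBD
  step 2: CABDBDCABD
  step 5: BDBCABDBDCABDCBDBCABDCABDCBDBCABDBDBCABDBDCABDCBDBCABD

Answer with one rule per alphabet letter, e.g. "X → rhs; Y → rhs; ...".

A->B, B->C, C->BD, D->ABD

  step 1 ⇒ step 2: BDCBD ⇒ C·ABD·BD·C·ABD
    B ↦ C
    C ↦ BD
    D ↦ ABD
    A ↦ B  (constrained at step 2)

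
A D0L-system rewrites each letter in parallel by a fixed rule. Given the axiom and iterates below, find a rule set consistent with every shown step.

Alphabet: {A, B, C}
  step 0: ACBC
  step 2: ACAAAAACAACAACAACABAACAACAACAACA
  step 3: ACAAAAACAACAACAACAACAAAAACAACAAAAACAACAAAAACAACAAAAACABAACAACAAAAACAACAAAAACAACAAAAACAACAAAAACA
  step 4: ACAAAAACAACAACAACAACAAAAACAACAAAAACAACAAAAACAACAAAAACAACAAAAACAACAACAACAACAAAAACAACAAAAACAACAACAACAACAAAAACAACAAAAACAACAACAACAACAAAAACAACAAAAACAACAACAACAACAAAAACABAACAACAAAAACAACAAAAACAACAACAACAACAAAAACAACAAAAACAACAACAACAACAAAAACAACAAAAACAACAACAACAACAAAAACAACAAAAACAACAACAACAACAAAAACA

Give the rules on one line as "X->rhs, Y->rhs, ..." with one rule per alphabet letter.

A->ACA, B->BA, C->AAA

  step 3 ⇒ step 4: ACAAAAACAACAACAACAACAAAAACAACAAAAACAACAAAAACAACAAAAACABAACAACAAAAACAACAAAAACAACAAAAACAACAAAAACA ⇒ ACA·AAA·ACA·ACA·ACA·ACA·ACA·AAA·ACA·ACA·AAA·ACA·ACA·AAA·ACA·ACA·AAA·ACA·ACA·AAA·ACA·ACA·ACA·ACA·ACA·AAA·ACA·ACA·AAA·ACA·ACA·ACA·ACA·ACA·AAA·ACA·ACA·AAA·ACA·ACA·ACA·ACA·ACA·AAA·ACA·ACA·AAA·ACA·ACA·ACA·ACA·ACA·AAA·ACA·BA·ACA·ACA·AAA·ACA·ACA·AAA·ACA·ACA·ACA·ACA·ACA·AAA·ACA·ACA·AAA·ACA·ACA·ACA·ACA·ACA·AAA·ACA·ACA·AAA·ACA·ACA·ACA·ACA·ACA·AAA·ACA·ACA·AAA·ACA·ACA·ACA·ACA·ACA·AAA·ACA
    A ↦ ACA
    B ↦ BA
    C ↦ AAA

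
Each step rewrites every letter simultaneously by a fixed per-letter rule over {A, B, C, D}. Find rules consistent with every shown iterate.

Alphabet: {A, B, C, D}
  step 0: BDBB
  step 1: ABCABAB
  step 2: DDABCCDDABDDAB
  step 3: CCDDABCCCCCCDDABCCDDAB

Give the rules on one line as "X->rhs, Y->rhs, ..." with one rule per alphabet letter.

  step 2 ⇒ step 3: DDABCCDDABDDAB ⇒ C·C·DD·AB·CC·CC·C·C·DD·AB·C·C·DD·AB
    A ↦ DD
    B ↦ AB
    C ↦ CC
    D ↦ C

A->DD, B->AB, C->CC, D->C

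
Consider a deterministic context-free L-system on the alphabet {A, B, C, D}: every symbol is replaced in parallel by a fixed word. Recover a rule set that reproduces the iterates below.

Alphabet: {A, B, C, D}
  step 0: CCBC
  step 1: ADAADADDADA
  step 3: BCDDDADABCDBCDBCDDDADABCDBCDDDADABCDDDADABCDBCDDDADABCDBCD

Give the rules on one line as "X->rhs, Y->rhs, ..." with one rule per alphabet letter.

A->D, B->DD, C->ADA, D->BCD

  step 0 ⇒ step 1: CCBC ⇒ ADA·ADA·DD·ADA
    B ↦ DD
    C ↦ ADA
    A ↦ D  (constrained at step 1)
    D ↦ BCD  (constrained at step 1)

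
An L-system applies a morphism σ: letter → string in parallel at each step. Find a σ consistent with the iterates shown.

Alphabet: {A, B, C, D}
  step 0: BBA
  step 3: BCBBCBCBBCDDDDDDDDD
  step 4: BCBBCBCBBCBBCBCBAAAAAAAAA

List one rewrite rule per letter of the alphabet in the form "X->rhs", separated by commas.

A->DDD, B->BC, C->B, D->A

  step 3 ⇒ step 4: BCBBCBCBBCDDDDDDDDD ⇒ BC·B·BC·BC·B·BC·B·BC·BC·B·A·A·A·A·A·A·A·A·A
    B ↦ BC
    C ↦ B
    D ↦ A
    A ↦ DDD  (constrained at step 0)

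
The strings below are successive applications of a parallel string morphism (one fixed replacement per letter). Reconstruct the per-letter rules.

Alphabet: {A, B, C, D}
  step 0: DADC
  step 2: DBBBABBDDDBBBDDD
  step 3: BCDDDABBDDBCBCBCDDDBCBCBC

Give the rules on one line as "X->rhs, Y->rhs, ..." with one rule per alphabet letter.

  step 2 ⇒ step 3: DBBBABBDDDBBBDDD ⇒ BC·D·D·D·ABB·D·D·BC·BC·BC·D·D·D·BC·BC·BC
    A ↦ ABB
    B ↦ D
    D ↦ BC
    C ↦ BBB  (constrained at step 0)

A->ABB, B->D, C->BBB, D->BC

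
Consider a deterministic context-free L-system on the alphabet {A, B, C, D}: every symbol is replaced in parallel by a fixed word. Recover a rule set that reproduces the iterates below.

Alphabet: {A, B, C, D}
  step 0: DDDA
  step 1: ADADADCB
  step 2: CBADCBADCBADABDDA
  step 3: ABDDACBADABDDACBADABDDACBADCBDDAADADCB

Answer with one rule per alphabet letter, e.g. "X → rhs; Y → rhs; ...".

  step 2 ⇒ step 3: CBADCBADCBADABDDA ⇒ AB·DDA·CB·AD·AB·DDA·CB·AD·AB·DDA·CB·AD·CB·DDA·AD·AD·CB
    A ↦ CB
    B ↦ DDA
    C ↦ AB
    D ↦ AD

A->CB, B->DDA, C->AB, D->AD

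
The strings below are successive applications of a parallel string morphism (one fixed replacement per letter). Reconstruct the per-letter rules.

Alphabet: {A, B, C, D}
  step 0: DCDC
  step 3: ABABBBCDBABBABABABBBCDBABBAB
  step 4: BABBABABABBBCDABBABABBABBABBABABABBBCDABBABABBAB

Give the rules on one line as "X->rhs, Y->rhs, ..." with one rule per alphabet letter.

A->B, B->AB, C->BB, D->CD

  step 3 ⇒ step 4: ABABBBCDBABBABABABBBCDBABBAB ⇒ B·AB·B·AB·AB·AB·BB·CD·AB·B·AB·AB·B·AB·B·AB·B·AB·AB·AB·BB·CD·AB·B·AB·AB·B·AB
    A ↦ B
    B ↦ AB
    C ↦ BB
    D ↦ CD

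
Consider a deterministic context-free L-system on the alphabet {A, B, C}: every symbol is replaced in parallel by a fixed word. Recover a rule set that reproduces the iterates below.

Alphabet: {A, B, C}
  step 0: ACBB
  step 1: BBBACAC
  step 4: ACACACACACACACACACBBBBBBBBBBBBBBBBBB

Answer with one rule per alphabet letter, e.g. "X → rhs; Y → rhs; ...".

A->B, B->AC, C->BB

  step 0 ⇒ step 1: ACBB ⇒ B·BB·AC·AC
    A ↦ B
    B ↦ AC
    C ↦ BB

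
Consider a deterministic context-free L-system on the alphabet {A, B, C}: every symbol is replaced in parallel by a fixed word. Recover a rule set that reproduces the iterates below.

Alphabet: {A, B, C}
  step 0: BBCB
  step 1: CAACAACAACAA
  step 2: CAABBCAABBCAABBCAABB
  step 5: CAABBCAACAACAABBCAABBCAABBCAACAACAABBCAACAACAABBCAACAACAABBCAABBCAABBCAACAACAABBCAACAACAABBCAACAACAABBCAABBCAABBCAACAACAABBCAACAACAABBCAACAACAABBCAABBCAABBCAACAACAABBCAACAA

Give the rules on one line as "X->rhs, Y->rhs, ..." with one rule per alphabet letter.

A->B, B->CAA, C->CAA

  step 1 ⇒ step 2: CAACAACAACAA ⇒ CAA·B·B·CAA·B·B·CAA·B·B·CAA·B·B
    A ↦ B
    C ↦ CAA
  step 0 ⇒ step 1: BBCB ⇒ CAA·CAA·CAA·CAA
    B ↦ CAA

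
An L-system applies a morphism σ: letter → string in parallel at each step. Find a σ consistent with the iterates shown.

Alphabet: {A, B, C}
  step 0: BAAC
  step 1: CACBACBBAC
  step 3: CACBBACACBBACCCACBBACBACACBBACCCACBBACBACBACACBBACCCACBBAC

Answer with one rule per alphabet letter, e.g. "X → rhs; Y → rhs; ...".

  step 0 ⇒ step 1: BAAC ⇒ C·ACB·ACB·BAC
    A ↦ ACB
    B ↦ C
    C ↦ BAC

A->ACB, B->C, C->BAC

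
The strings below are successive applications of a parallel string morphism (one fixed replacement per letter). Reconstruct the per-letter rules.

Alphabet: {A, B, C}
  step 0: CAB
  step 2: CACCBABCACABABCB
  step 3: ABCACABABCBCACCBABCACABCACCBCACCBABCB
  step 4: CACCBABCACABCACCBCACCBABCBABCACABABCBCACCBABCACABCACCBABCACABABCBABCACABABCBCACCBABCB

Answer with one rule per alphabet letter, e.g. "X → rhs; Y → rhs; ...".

  step 3 ⇒ step 4: ABCACABABCBCACCBABCACABCACCBCACCBABCB ⇒ CAC·CB·AB·CAC·AB·CAC·CB·CAC·CB·AB·CB·AB·CAC·AB·AB·CB·CAC·CB·AB·CAC·AB·CAC·CB·AB·CAC·AB·AB·CB·AB·CAC·AB·AB·CB·CAC·CB·AB·CB
    A ↦ CAC
    B ↦ CB
    C ↦ AB

A->CAC, B->CB, C->AB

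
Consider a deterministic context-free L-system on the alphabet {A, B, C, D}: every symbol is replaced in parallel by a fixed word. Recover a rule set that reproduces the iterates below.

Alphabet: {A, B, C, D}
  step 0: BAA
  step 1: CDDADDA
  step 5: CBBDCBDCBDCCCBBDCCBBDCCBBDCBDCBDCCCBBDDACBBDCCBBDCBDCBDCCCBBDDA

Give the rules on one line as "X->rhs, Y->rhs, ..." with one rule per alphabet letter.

A->DDA, B->C, C->BDC, D->B

  step 0 ⇒ step 1: BAA ⇒ C·DDA·DDA
    A ↦ DDA
    B ↦ C
    C ↦ BDC  (constrained at step 1)
    D ↦ B  (constrained at step 1)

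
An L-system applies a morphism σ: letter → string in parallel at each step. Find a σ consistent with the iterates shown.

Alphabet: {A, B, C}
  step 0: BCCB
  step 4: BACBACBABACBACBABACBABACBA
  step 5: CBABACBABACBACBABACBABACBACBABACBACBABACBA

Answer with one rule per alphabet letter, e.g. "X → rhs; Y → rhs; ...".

  step 4 ⇒ step 5: BACBACBABACBACBABACBABACBA ⇒ C·BA·BA·C·BA·BA·C·BA·C·BA·BA·C·BA·BA·C·BA·C·BA·BA·C·BA·C·BA·BA·C·BA
    A ↦ BA
    B ↦ C
    C ↦ BA

A->BA, B->C, C->BA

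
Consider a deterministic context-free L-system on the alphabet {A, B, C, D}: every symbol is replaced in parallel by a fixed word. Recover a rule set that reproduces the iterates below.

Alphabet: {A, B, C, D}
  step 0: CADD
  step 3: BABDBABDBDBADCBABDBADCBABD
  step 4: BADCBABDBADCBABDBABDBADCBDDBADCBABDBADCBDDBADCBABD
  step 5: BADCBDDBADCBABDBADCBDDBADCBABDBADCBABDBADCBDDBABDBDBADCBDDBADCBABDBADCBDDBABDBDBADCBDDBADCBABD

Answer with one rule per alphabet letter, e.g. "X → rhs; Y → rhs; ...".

  step 4 ⇒ step 5: BADCBABDBADCBABDBABDBADCBDDBADCBABDBADCBDDBADCBABD ⇒ BA·DC·BD·D·BA·DC·BA·BD·BA·DC·BD·D·BA·DC·BA·BD·BA·DC·BA·BD·BA·DC·BD·D·BA·BD·BD·BA·DC·BD·D·BA·DC·BA·BD·BA·DC·BD·D·BA·BD·BD·BA·DC·BD·D·BA·DC·BA·BD
    A ↦ DC
    B ↦ BA
    C ↦ D
    D ↦ BD

A->DC, B->BA, C->D, D->BD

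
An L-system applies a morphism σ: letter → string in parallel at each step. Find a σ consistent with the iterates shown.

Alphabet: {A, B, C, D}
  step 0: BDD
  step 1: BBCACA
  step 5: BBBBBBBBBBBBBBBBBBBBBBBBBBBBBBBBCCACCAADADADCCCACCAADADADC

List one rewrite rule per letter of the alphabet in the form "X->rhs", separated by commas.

  step 0 ⇒ step 1: BDD ⇒ BB·CA·CA
    B ↦ BB
    D ↦ CA
    A ↦ C  (constrained at step 1)
    C ↦ AD  (constrained at step 1)

A->C, B->BB, C->AD, D->CA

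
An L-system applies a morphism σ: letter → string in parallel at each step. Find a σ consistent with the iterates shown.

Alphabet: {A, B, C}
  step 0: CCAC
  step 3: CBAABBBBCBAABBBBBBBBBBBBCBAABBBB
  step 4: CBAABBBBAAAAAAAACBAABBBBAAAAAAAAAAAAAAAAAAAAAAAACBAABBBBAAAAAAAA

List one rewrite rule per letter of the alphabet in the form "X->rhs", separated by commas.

A->BB, B->AA, C->CB

  step 3 ⇒ step 4: CBAABBBBCBAABBBBBBBBBBBBCBAABBBB ⇒ CB·AA·BB·BB·AA·AA·AA·AA·CB·AA·BB·BB·AA·AA·AA·AA·AA·AA·AA·AA·AA·AA·AA·AA·CB·AA·BB·BB·AA·AA·AA·AA
    A ↦ BB
    B ↦ AA
    C ↦ CB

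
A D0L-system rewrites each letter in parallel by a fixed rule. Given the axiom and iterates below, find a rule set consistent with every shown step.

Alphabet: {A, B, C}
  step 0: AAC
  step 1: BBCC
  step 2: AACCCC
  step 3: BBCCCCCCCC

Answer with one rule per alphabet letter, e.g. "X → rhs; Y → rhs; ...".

A->B, B->A, C->CC

  step 2 ⇒ step 3: AACCCC ⇒ B·B·CC·CC·CC·CC
    A ↦ B
    C ↦ CC
  step 1 ⇒ step 2: BBCC ⇒ A·A·CC·CC
    B ↦ A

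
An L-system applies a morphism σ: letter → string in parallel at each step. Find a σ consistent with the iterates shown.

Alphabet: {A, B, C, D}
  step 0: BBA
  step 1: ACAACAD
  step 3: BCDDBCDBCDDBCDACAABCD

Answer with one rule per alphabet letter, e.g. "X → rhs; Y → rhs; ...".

  step 0 ⇒ step 1: BBA ⇒ ACA·ACA·D
    A ↦ D
    B ↦ ACA
    C ↦ A  (constrained at step 1)
    D ↦ BCD  (constrained at step 1)

A->D, B->ACA, C->A, D->BCD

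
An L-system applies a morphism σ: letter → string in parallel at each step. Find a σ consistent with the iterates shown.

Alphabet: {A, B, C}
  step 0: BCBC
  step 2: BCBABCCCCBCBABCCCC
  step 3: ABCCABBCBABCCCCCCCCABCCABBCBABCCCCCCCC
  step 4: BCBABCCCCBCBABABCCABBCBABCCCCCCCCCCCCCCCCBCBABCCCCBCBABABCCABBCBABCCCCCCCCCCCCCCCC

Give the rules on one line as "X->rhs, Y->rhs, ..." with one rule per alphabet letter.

A->BCB, B->AB, C->CC

  step 3 ⇒ step 4: ABCCABBCBABCCCCCCCCABCCABBCBABCCCCCCCC ⇒ BCB·AB·CC·CC·BCB·AB·AB·CC·AB·BCB·AB·CC·CC·CC·CC·CC·CC·CC·CC·BCB·AB·CC·CC·BCB·AB·AB·CC·AB·BCB·AB·CC·CC·CC·CC·CC·CC·CC·CC
    A ↦ BCB
    B ↦ AB
    C ↦ CC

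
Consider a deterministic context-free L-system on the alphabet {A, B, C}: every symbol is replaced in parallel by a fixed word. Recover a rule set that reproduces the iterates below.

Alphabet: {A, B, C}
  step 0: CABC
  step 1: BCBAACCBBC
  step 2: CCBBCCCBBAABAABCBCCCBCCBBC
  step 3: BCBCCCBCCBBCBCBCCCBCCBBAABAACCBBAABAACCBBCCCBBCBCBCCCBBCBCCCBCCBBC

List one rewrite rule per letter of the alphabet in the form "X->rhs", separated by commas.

A->BAA, B->CCB, C->BC

  step 2 ⇒ step 3: CCBBCCCBBAABAABCBCCCBCCBBC ⇒ BC·BC·CCB·CCB·BC·BC·BC·CCB·CCB·BAA·BAA·CCB·BAA·BAA·CCB·BC·CCB·BC·BC·BC·CCB·BC·BC·CCB·CCB·BC
    A ↦ BAA
    B ↦ CCB
    C ↦ BC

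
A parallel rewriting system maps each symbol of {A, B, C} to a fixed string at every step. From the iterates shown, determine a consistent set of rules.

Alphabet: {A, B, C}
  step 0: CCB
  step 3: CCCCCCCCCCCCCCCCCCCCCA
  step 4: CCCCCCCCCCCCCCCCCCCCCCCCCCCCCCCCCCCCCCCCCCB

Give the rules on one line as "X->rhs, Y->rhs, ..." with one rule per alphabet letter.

  step 3 ⇒ step 4: CCCCCCCCCCCCCCCCCCCCCA ⇒ CC·CC·CC·CC·CC·CC·CC·CC·CC·CC·CC·CC·CC·CC·CC·CC·CC·CC·CC·CC·CC·B
    A ↦ B
    C ↦ CC
    B ↦ CA  (constrained at step 0)

A->B, B->CA, C->CC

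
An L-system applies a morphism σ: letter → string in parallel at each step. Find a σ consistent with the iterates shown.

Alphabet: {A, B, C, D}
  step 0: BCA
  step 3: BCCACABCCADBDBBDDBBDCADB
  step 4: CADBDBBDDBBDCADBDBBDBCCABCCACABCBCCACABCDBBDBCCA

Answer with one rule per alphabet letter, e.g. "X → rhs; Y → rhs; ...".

A->BD, B->CA, C->DB, D->BC

  step 3 ⇒ step 4: BCCACABCCADBDBBDDBBDCADB ⇒ CA·DB·DB·BD·DB·BD·CA·DB·DB·BD·BC·CA·BC·CA·CA·BC·BC·CA·CA·BC·DB·BD·BC·CA
    A ↦ BD
    B ↦ CA
    C ↦ DB
    D ↦ BC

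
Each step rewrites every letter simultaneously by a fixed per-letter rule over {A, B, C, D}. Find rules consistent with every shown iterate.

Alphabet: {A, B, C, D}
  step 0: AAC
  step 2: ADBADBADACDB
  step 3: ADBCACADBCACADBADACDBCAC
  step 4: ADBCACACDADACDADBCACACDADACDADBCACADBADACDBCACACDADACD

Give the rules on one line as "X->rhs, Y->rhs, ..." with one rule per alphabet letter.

A->AD, B->CAC, C->ACD, D->B

  step 3 ⇒ step 4: ADBCACADBCACADBADACDBCAC ⇒ AD·B·CAC·ACD·AD·ACD·AD·B·CAC·ACD·AD·ACD·AD·B·CAC·AD·B·AD·ACD·B·CAC·ACD·AD·ACD
    A ↦ AD
    B ↦ CAC
    C ↦ ACD
    D ↦ B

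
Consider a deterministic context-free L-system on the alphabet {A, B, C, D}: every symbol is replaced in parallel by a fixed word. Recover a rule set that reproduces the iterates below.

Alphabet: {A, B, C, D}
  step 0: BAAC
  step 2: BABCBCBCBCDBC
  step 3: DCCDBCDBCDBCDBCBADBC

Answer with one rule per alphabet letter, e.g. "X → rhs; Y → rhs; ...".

  step 2 ⇒ step 3: BABCBCBCBCDBC ⇒ D·CC·D·BC·D·BC·D·BC·D·BC·BA·D·BC
    A ↦ CC
    B ↦ D
    C ↦ BC
    D ↦ BA

A->CC, B->D, C->BC, D->BA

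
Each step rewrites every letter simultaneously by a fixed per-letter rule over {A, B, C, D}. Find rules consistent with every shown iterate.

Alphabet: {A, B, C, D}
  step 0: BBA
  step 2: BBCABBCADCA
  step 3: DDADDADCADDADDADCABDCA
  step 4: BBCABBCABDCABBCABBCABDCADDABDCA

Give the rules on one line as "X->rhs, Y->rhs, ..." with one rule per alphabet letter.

A->CA, B->DDA, C->D, D->B

  step 3 ⇒ step 4: DDADDADCADDADDADCABDCA ⇒ B·B·CA·B·B·CA·B·D·CA·B·B·CA·B·B·CA·B·D·CA·DDA·B·D·CA
    A ↦ CA
    B ↦ DDA
    C ↦ D
    D ↦ B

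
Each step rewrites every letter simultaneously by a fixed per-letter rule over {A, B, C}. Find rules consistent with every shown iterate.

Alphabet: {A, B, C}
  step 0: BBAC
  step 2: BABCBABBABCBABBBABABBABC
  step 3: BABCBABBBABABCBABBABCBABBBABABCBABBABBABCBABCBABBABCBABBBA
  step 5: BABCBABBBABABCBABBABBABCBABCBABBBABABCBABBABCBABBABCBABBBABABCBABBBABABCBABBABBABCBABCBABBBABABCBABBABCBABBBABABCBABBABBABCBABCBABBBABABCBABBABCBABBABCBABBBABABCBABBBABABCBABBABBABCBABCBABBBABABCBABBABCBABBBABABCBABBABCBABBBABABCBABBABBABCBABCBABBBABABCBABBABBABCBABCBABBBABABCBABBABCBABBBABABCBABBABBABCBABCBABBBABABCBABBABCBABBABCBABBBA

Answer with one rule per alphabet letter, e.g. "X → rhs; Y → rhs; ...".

  step 2 ⇒ step 3: BABCBABBABCBABBBABABBABC ⇒ BAB·C·BAB·BBA·BAB·C·BAB·BAB·C·BAB·BBA·BAB·C·BAB·BAB·BAB·C·BAB·C·BAB·BAB·C·BAB·BBA
    A ↦ C
    B ↦ BAB
    C ↦ BBA

A->C, B->BAB, C->BBA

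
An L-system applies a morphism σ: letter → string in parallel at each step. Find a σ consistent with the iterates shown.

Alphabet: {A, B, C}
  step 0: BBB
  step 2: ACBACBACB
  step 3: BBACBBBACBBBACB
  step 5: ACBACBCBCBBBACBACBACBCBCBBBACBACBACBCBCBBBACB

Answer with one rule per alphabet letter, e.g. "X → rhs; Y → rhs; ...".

A->BB, B->CB, C->A

  step 2 ⇒ step 3: ACBACBACB ⇒ BB·A·CB·BB·A·CB·BB·A·CB
    A ↦ BB
    B ↦ CB
    C ↦ A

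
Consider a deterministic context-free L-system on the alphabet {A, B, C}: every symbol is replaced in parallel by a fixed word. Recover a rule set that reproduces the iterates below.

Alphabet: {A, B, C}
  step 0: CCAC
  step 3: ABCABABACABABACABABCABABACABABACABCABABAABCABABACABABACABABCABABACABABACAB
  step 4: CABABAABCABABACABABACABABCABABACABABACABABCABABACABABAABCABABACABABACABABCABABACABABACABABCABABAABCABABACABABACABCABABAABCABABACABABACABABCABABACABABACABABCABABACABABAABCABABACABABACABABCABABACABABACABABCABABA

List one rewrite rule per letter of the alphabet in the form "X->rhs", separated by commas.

  step 3 ⇒ step 4: ABCABABACABABACABABCABABACABABACABCABABAABCABABACABABACABABCABABACABABACAB ⇒ CAB·ABA·AB·CAB·ABA·CAB·ABA·CAB·AB·CAB·ABA·CAB·ABA·CAB·AB·CAB·ABA·CAB·ABA·AB·CAB·ABA·CAB·ABA·CAB·AB·CAB·ABA·CAB·ABA·CAB·AB·CAB·ABA·AB·CAB·ABA·CAB·ABA·CAB·CAB·ABA·AB·CAB·ABA·CAB·ABA·CAB·AB·CAB·ABA·CAB·ABA·CAB·AB·CAB·ABA·CAB·ABA·AB·CAB·ABA·CAB·ABA·CAB·AB·CAB·ABA·CAB·ABA·CAB·AB·CAB·ABA
    A ↦ CAB
    B ↦ ABA
    C ↦ AB

A->CAB, B->ABA, C->AB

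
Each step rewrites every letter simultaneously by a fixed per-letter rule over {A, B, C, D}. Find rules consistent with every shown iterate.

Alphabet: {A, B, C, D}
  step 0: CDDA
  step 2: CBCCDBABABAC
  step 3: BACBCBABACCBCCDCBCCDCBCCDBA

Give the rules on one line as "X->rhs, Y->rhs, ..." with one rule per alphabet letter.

  step 2 ⇒ step 3: CBCCDBABABAC ⇒ BA·CBC·BA·BA·C·CBC·CD·CBC·CD·CBC·CD·BA
    A ↦ CD
    B ↦ CBC
    C ↦ BA
    D ↦ C

A->CD, B->CBC, C->BA, D->C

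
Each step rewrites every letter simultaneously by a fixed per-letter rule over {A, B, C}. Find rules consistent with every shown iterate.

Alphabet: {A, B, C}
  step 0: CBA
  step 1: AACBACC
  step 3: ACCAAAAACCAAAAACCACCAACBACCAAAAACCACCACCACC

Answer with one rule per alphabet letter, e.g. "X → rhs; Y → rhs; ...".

A->ACC, B->CB, C->AA

  step 0 ⇒ step 1: CBA ⇒ AA·CB·ACC
    A ↦ ACC
    B ↦ CB
    C ↦ AA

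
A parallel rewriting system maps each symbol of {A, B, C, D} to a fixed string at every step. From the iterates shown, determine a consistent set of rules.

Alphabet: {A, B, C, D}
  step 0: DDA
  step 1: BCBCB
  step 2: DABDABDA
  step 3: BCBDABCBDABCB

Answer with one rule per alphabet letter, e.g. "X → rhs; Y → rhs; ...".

  step 2 ⇒ step 3: DABDABDA ⇒ BC·B·DA·BC·B·DA·BC·B
    A ↦ B
    B ↦ DA
    D ↦ BC
  step 1 ⇒ step 2: BCBCB ⇒ DA·B·DA·B·DA
    C ↦ B

A->B, B->DA, C->B, D->BC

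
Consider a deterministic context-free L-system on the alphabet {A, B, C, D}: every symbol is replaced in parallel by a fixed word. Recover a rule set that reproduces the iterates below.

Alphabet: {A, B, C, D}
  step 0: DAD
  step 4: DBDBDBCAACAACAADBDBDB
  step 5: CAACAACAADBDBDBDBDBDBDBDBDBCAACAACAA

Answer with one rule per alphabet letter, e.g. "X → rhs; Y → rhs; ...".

A->DB, B->AA, C->DB, D->C

  step 4 ⇒ step 5: DBDBDBCAACAACAADBDBDB ⇒ C·AA·C·AA·C·AA·DB·DB·DB·DB·DB·DB·DB·DB·DB·C·AA·C·AA·C·AA
    A ↦ DB
    B ↦ AA
    C ↦ DB
    D ↦ C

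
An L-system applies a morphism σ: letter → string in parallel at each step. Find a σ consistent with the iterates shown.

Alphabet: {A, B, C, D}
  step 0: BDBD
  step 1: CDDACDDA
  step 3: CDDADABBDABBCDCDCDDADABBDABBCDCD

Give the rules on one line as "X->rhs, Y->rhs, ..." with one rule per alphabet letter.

  step 0 ⇒ step 1: BDBD ⇒ CD·DA·CD·DA
    B ↦ CD
    D ↦ DA
    A ↦ BB  (constrained at step 1)
    C ↦ CD  (constrained at step 1)

A->BB, B->CD, C->CD, D->DA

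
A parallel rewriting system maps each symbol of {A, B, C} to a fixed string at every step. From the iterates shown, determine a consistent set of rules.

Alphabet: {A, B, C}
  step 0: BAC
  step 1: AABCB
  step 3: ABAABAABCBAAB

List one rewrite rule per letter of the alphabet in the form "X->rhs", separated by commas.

A->AB, B->A, C->CB

  step 0 ⇒ step 1: BAC ⇒ A·AB·CB
    A ↦ AB
    B ↦ A
    C ↦ CB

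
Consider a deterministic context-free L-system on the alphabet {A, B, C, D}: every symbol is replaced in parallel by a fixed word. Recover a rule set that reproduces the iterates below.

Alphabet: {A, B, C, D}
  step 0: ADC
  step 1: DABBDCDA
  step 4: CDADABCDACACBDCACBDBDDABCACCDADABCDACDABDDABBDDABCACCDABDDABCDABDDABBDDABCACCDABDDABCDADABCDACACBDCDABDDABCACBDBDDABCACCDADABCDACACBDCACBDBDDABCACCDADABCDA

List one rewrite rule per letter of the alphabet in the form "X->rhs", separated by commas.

A->DAB, B->CAC, C->CDA, D->BD

  step 0 ⇒ step 1: ADC ⇒ DAB·BD·CDA
    A ↦ DAB
    C ↦ CDA
    D ↦ BD
    B ↦ CAC  (constrained at step 1)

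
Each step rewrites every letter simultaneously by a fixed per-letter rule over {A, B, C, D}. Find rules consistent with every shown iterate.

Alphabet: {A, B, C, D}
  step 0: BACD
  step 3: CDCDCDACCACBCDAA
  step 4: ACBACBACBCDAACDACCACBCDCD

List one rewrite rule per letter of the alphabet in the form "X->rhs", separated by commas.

  step 3 ⇒ step 4: CDCDCDACCACBCDAA ⇒ A·CB·A·CB·A·CB·CD·A·A·CD·A·CC·A·CB·CD·CD
    A ↦ CD
    B ↦ CC
    C ↦ A
    D ↦ CB

A->CD, B->CC, C->A, D->CB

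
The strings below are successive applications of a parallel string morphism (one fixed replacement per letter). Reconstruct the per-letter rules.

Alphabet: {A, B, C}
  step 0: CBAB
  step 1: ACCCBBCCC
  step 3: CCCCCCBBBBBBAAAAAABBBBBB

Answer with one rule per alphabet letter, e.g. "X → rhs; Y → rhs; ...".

A->BB, B->CCC, C->A

  step 0 ⇒ step 1: CBAB ⇒ A·CCC·BB·CCC
    A ↦ BB
    B ↦ CCC
    C ↦ A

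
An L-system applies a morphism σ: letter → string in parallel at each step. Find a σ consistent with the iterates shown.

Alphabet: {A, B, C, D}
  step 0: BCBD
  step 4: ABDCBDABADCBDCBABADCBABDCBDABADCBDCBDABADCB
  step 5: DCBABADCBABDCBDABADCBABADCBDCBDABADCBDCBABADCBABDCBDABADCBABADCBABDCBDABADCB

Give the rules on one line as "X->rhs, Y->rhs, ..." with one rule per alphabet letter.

A->D, B->CB, C->AD, D->AB

  step 4 ⇒ step 5: ABDCBDABADCBDCBABADCBABDCBDABADCBDCBDABADCB ⇒ D·CB·AB·AD·CB·AB·D·CB·D·AB·AD·CB·AB·AD·CB·D·CB·D·AB·AD·CB·D·CB·AB·AD·CB·AB·D·CB·D·AB·AD·CB·AB·AD·CB·AB·D·CB·D·AB·AD·CB
    A ↦ D
    B ↦ CB
    C ↦ AD
    D ↦ AB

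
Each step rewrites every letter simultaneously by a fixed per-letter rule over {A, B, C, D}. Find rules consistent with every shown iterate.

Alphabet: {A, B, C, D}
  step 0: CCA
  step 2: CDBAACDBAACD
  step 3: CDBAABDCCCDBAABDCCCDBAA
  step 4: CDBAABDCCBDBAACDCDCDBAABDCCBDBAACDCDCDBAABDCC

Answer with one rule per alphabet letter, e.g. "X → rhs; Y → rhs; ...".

  step 3 ⇒ step 4: CDBAABDCCCDBAABDCCCDBAA ⇒ CD·BAA·BD·C·C·BD·BAA·CD·CD·CD·BAA·BD·C·C·BD·BAA·CD·CD·CD·BAA·BD·C·C
    A ↦ C
    B ↦ BD
    C ↦ CD
    D ↦ BAA

A->C, B->BD, C->CD, D->BAA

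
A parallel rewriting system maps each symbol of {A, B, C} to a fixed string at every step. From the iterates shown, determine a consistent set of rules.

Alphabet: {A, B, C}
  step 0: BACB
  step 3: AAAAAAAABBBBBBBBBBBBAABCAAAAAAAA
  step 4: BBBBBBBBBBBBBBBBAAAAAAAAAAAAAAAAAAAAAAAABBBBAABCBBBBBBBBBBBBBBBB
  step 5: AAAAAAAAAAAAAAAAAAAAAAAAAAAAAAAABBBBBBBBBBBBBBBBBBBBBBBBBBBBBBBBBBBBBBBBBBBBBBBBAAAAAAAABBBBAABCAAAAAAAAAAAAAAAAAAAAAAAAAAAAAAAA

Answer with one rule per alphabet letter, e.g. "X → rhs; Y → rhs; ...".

A->BB, B->AA, C->BC

  step 4 ⇒ step 5: BBBBBBBBBBBBBBBBAAAAAAAAAAAAAAAAAAAAAAAABBBBAABCBBBBBBBBBBBBBBBB ⇒ AA·AA·AA·AA·AA·AA·AA·AA·AA·AA·AA·AA·AA·AA·AA·AA·BB·BB·BB·BB·BB·BB·BB·BB·BB·BB·BB·BB·BB·BB·BB·BB·BB·BB·BB·BB·BB·BB·BB·BB·AA·AA·AA·AA·BB·BB·AA·BC·AA·AA·AA·AA·AA·AA·AA·AA·AA·AA·AA·AA·AA·AA·AA·AA
    A ↦ BB
    B ↦ AA
    C ↦ BC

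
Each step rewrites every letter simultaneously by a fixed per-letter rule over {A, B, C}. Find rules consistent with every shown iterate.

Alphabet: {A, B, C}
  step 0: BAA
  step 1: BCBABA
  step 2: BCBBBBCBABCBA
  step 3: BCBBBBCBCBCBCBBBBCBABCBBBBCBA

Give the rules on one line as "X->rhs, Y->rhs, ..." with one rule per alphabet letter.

A->BA, B->BC, C->BBB

  step 2 ⇒ step 3: BCBBBBCBABCBA ⇒ BC·BBB·BC·BC·BC·BC·BBB·BC·BA·BC·BBB·BC·BA
    A ↦ BA
    B ↦ BC
    C ↦ BBB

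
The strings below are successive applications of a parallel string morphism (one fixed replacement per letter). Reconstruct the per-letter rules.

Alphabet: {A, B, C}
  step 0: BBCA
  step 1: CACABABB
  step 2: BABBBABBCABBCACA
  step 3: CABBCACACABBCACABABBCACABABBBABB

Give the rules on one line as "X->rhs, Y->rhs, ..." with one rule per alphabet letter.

  step 2 ⇒ step 3: BABBBABBCABBCACA ⇒ CA·BB·CA·CA·CA·BB·CA·CA·BA·BB·CA·CA·BA·BB·BA·BB
    A ↦ BB
    B ↦ CA
    C ↦ BA

A->BB, B->CA, C->BA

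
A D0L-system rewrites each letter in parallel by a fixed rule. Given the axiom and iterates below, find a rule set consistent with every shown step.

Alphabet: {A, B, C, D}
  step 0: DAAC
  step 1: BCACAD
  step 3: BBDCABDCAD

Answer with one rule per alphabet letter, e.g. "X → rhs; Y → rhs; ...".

A->CA, B->D, C->D, D->B

  step 0 ⇒ step 1: DAAC ⇒ B·CA·CA·D
    A ↦ CA
    C ↦ D
    D ↦ B
    B ↦ D  (constrained at step 1)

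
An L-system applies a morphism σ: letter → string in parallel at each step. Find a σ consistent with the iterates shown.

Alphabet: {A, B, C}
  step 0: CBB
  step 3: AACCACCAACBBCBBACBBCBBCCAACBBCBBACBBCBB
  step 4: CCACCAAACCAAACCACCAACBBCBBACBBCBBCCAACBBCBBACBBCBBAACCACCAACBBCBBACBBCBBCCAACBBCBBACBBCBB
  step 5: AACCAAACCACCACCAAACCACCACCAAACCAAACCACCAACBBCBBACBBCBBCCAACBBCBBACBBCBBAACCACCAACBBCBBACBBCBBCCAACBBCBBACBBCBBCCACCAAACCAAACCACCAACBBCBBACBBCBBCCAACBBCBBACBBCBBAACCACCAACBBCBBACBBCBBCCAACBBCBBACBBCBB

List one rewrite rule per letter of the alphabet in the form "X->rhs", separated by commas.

A->CCA, B->CBB, C->A

  step 4 ⇒ step 5: CCACCAAACCAAACCACCAACBBCBBACBBCBBCCAACBBCBBACBBCBBAACCACCAACBBCBBACBBCBBCCAACBBCBBACBBCBB ⇒ A·A·CCA·A·A·CCA·CCA·CCA·A·A·CCA·CCA·CCA·A·A·CCA·A·A·CCA·CCA·A·CBB·CBB·A·CBB·CBB·CCA·A·CBB·CBB·A·CBB·CBB·A·A·CCA·CCA·A·CBB·CBB·A·CBB·CBB·CCA·A·CBB·CBB·A·CBB·CBB·CCA·CCA·A·A·CCA·A·A·CCA·CCA·A·CBB·CBB·A·CBB·CBB·CCA·A·CBB·CBB·A·CBB·CBB·A·A·CCA·CCA·A·CBB·CBB·A·CBB·CBB·CCA·A·CBB·CBB·A·CBB·CBB
    A ↦ CCA
    B ↦ CBB
    C ↦ A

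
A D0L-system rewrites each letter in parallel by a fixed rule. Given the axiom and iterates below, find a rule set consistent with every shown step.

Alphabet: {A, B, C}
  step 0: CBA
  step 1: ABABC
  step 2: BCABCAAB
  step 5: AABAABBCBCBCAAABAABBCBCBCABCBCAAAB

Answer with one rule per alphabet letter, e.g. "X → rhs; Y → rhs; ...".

  step 1 ⇒ step 2: ABABC ⇒ BC·A·BC·A·AB
    A ↦ BC
    B ↦ A
    C ↦ AB

A->BC, B->A, C->AB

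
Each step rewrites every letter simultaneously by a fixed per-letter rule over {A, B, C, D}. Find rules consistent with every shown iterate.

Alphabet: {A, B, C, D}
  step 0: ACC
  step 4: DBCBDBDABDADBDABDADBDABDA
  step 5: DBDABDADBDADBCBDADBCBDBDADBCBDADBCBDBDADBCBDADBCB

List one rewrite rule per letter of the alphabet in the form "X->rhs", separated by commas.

  step 4 ⇒ step 5: DBCBDBDABDADBDABDADBDABDA ⇒ DB·DA·B·DA·DB·DA·DB·CB·DA·DB·CB·DB·DA·DB·CB·DA·DB·CB·DB·DA·DB·CB·DA·DB·CB
    A ↦ CB
    B ↦ DA
    C ↦ B
    D ↦ DB

A->CB, B->DA, C->B, D->DB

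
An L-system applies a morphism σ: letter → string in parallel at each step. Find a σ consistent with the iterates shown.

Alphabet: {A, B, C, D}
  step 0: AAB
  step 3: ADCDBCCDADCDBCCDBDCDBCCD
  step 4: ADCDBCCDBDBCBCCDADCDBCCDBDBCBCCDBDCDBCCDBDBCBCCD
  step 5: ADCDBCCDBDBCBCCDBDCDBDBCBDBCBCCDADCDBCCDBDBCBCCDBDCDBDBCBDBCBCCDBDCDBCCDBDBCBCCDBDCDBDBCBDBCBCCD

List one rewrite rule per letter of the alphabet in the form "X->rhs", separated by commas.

A->AD, B->BD, C->BC, D->CD

  step 4 ⇒ step 5: ADCDBCCDBDBCBCCDADCDBCCDBDBCBCCDBDCDBCCDBDBCBCCD ⇒ AD·CD·BC·CD·BD·BC·BC·CD·BD·CD·BD·BC·BD·BC·BC·CD·AD·CD·BC·CD·BD·BC·BC·CD·BD·CD·BD·BC·BD·BC·BC·CD·BD·CD·BC·CD·BD·BC·BC·CD·BD·CD·BD·BC·BD·BC·BC·CD
    A ↦ AD
    B ↦ BD
    C ↦ BC
    D ↦ CD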